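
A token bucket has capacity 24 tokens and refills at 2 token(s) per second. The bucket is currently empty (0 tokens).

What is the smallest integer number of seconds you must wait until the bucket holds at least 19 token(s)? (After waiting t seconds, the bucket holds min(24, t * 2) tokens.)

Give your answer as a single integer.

Answer: 10

Derivation:
Need t * 2 >= 19, so t >= 19/2.
Smallest integer t = ceil(19/2) = 10.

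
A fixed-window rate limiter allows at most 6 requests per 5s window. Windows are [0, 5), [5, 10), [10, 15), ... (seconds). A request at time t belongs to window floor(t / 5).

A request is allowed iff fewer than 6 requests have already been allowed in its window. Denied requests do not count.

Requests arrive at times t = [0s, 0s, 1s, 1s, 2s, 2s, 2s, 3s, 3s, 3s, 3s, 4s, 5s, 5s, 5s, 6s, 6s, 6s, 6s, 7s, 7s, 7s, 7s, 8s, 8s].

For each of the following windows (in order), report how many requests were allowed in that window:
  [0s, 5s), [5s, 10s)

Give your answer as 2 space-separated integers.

Processing requests:
  req#1 t=0s (window 0): ALLOW
  req#2 t=0s (window 0): ALLOW
  req#3 t=1s (window 0): ALLOW
  req#4 t=1s (window 0): ALLOW
  req#5 t=2s (window 0): ALLOW
  req#6 t=2s (window 0): ALLOW
  req#7 t=2s (window 0): DENY
  req#8 t=3s (window 0): DENY
  req#9 t=3s (window 0): DENY
  req#10 t=3s (window 0): DENY
  req#11 t=3s (window 0): DENY
  req#12 t=4s (window 0): DENY
  req#13 t=5s (window 1): ALLOW
  req#14 t=5s (window 1): ALLOW
  req#15 t=5s (window 1): ALLOW
  req#16 t=6s (window 1): ALLOW
  req#17 t=6s (window 1): ALLOW
  req#18 t=6s (window 1): ALLOW
  req#19 t=6s (window 1): DENY
  req#20 t=7s (window 1): DENY
  req#21 t=7s (window 1): DENY
  req#22 t=7s (window 1): DENY
  req#23 t=7s (window 1): DENY
  req#24 t=8s (window 1): DENY
  req#25 t=8s (window 1): DENY

Allowed counts by window: 6 6

Answer: 6 6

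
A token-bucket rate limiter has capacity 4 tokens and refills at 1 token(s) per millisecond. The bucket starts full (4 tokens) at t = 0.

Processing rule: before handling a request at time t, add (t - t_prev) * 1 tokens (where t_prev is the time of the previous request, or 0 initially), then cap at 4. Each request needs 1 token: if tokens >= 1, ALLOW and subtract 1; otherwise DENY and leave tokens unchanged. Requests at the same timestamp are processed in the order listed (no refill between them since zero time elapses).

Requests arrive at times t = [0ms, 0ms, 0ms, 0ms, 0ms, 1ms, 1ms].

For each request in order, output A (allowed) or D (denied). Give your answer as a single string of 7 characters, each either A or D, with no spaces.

Answer: AAAADAD

Derivation:
Simulating step by step:
  req#1 t=0ms: ALLOW
  req#2 t=0ms: ALLOW
  req#3 t=0ms: ALLOW
  req#4 t=0ms: ALLOW
  req#5 t=0ms: DENY
  req#6 t=1ms: ALLOW
  req#7 t=1ms: DENY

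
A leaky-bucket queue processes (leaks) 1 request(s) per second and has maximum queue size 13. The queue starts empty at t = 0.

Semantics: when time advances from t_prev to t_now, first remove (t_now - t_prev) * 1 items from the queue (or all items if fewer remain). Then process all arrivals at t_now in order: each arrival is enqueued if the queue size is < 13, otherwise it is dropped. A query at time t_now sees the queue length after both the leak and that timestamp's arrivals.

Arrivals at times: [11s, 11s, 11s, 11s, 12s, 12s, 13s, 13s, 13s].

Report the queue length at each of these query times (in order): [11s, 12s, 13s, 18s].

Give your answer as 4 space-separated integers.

Answer: 4 5 7 2

Derivation:
Queue lengths at query times:
  query t=11s: backlog = 4
  query t=12s: backlog = 5
  query t=13s: backlog = 7
  query t=18s: backlog = 2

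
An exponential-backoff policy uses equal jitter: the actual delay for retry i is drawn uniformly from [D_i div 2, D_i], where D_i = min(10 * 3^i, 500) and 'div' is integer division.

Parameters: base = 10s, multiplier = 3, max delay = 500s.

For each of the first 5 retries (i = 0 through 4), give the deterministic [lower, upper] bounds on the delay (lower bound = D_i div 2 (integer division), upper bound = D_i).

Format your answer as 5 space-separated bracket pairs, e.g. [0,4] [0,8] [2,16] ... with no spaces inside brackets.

Computing bounds per retry:
  i=0: D_i=min(10*3^0,500)=10, bounds=[5,10]
  i=1: D_i=min(10*3^1,500)=30, bounds=[15,30]
  i=2: D_i=min(10*3^2,500)=90, bounds=[45,90]
  i=3: D_i=min(10*3^3,500)=270, bounds=[135,270]
  i=4: D_i=min(10*3^4,500)=500, bounds=[250,500]

Answer: [5,10] [15,30] [45,90] [135,270] [250,500]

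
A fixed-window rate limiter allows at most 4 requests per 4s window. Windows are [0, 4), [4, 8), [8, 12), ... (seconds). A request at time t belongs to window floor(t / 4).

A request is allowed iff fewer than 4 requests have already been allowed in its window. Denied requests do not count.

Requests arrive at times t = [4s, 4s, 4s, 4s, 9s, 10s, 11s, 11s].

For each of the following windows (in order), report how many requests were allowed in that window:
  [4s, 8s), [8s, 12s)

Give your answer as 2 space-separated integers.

Processing requests:
  req#1 t=4s (window 1): ALLOW
  req#2 t=4s (window 1): ALLOW
  req#3 t=4s (window 1): ALLOW
  req#4 t=4s (window 1): ALLOW
  req#5 t=9s (window 2): ALLOW
  req#6 t=10s (window 2): ALLOW
  req#7 t=11s (window 2): ALLOW
  req#8 t=11s (window 2): ALLOW

Allowed counts by window: 4 4

Answer: 4 4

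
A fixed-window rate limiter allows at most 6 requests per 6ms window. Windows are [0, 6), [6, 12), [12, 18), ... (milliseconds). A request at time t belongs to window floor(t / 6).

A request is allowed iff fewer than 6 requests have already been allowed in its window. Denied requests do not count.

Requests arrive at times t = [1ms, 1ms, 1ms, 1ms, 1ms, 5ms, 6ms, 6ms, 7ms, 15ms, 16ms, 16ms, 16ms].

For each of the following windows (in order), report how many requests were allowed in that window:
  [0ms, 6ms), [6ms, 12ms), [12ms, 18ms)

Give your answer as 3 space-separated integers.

Answer: 6 3 4

Derivation:
Processing requests:
  req#1 t=1ms (window 0): ALLOW
  req#2 t=1ms (window 0): ALLOW
  req#3 t=1ms (window 0): ALLOW
  req#4 t=1ms (window 0): ALLOW
  req#5 t=1ms (window 0): ALLOW
  req#6 t=5ms (window 0): ALLOW
  req#7 t=6ms (window 1): ALLOW
  req#8 t=6ms (window 1): ALLOW
  req#9 t=7ms (window 1): ALLOW
  req#10 t=15ms (window 2): ALLOW
  req#11 t=16ms (window 2): ALLOW
  req#12 t=16ms (window 2): ALLOW
  req#13 t=16ms (window 2): ALLOW

Allowed counts by window: 6 3 4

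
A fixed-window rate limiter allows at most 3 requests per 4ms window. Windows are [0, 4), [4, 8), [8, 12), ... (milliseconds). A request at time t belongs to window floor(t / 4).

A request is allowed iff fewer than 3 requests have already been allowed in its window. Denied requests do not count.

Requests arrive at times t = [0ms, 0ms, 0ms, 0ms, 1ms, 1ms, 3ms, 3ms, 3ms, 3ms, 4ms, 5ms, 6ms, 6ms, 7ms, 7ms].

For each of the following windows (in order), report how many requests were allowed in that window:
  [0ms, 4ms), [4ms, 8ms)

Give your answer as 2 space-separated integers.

Processing requests:
  req#1 t=0ms (window 0): ALLOW
  req#2 t=0ms (window 0): ALLOW
  req#3 t=0ms (window 0): ALLOW
  req#4 t=0ms (window 0): DENY
  req#5 t=1ms (window 0): DENY
  req#6 t=1ms (window 0): DENY
  req#7 t=3ms (window 0): DENY
  req#8 t=3ms (window 0): DENY
  req#9 t=3ms (window 0): DENY
  req#10 t=3ms (window 0): DENY
  req#11 t=4ms (window 1): ALLOW
  req#12 t=5ms (window 1): ALLOW
  req#13 t=6ms (window 1): ALLOW
  req#14 t=6ms (window 1): DENY
  req#15 t=7ms (window 1): DENY
  req#16 t=7ms (window 1): DENY

Allowed counts by window: 3 3

Answer: 3 3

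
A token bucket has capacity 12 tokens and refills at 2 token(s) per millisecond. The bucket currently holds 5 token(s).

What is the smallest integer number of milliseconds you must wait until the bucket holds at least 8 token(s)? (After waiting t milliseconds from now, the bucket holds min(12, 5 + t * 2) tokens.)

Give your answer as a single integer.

Answer: 2

Derivation:
Need 5 + t * 2 >= 8, so t >= 3/2.
Smallest integer t = ceil(3/2) = 2.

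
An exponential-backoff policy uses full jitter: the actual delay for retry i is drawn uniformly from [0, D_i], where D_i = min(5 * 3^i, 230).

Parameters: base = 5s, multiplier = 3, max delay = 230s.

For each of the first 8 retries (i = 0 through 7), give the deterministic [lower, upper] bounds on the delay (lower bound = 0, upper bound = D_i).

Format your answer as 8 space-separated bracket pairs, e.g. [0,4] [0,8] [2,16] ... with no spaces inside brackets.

Computing bounds per retry:
  i=0: D_i=min(5*3^0,230)=5, bounds=[0,5]
  i=1: D_i=min(5*3^1,230)=15, bounds=[0,15]
  i=2: D_i=min(5*3^2,230)=45, bounds=[0,45]
  i=3: D_i=min(5*3^3,230)=135, bounds=[0,135]
  i=4: D_i=min(5*3^4,230)=230, bounds=[0,230]
  i=5: D_i=min(5*3^5,230)=230, bounds=[0,230]
  i=6: D_i=min(5*3^6,230)=230, bounds=[0,230]
  i=7: D_i=min(5*3^7,230)=230, bounds=[0,230]

Answer: [0,5] [0,15] [0,45] [0,135] [0,230] [0,230] [0,230] [0,230]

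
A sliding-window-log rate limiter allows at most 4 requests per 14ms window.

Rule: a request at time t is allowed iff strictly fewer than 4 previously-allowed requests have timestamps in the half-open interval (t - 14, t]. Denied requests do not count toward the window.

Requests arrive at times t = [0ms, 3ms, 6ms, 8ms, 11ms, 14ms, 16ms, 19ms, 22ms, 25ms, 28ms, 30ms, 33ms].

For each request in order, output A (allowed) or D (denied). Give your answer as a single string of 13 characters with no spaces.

Tracking allowed requests in the window:
  req#1 t=0ms: ALLOW
  req#2 t=3ms: ALLOW
  req#3 t=6ms: ALLOW
  req#4 t=8ms: ALLOW
  req#5 t=11ms: DENY
  req#6 t=14ms: ALLOW
  req#7 t=16ms: DENY
  req#8 t=19ms: ALLOW
  req#9 t=22ms: ALLOW
  req#10 t=25ms: ALLOW
  req#11 t=28ms: ALLOW
  req#12 t=30ms: DENY
  req#13 t=33ms: ALLOW

Answer: AAAADADAAAADA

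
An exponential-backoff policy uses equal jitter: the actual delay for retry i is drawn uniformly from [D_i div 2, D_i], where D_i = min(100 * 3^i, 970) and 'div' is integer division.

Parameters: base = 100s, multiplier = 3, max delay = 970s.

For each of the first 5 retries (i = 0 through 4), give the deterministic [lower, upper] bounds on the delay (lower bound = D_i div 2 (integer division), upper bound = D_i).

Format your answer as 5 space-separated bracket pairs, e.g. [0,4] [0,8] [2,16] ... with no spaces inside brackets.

Answer: [50,100] [150,300] [450,900] [485,970] [485,970]

Derivation:
Computing bounds per retry:
  i=0: D_i=min(100*3^0,970)=100, bounds=[50,100]
  i=1: D_i=min(100*3^1,970)=300, bounds=[150,300]
  i=2: D_i=min(100*3^2,970)=900, bounds=[450,900]
  i=3: D_i=min(100*3^3,970)=970, bounds=[485,970]
  i=4: D_i=min(100*3^4,970)=970, bounds=[485,970]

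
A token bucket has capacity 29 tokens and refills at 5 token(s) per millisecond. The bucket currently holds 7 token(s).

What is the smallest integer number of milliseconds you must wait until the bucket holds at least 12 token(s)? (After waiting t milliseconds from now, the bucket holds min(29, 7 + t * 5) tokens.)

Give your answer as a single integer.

Answer: 1

Derivation:
Need 7 + t * 5 >= 12, so t >= 5/5.
Smallest integer t = ceil(5/5) = 1.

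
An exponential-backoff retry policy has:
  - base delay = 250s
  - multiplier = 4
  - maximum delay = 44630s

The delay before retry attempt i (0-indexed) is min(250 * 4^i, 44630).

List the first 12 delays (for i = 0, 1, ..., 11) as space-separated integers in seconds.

Answer: 250 1000 4000 16000 44630 44630 44630 44630 44630 44630 44630 44630

Derivation:
Computing each delay:
  i=0: min(250*4^0, 44630) = 250
  i=1: min(250*4^1, 44630) = 1000
  i=2: min(250*4^2, 44630) = 4000
  i=3: min(250*4^3, 44630) = 16000
  i=4: min(250*4^4, 44630) = 44630
  i=5: min(250*4^5, 44630) = 44630
  i=6: min(250*4^6, 44630) = 44630
  i=7: min(250*4^7, 44630) = 44630
  i=8: min(250*4^8, 44630) = 44630
  i=9: min(250*4^9, 44630) = 44630
  i=10: min(250*4^10, 44630) = 44630
  i=11: min(250*4^11, 44630) = 44630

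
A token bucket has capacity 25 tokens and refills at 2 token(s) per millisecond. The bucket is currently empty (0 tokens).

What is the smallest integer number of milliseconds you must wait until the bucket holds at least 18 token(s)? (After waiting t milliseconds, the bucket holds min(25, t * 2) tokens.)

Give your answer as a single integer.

Answer: 9

Derivation:
Need t * 2 >= 18, so t >= 18/2.
Smallest integer t = ceil(18/2) = 9.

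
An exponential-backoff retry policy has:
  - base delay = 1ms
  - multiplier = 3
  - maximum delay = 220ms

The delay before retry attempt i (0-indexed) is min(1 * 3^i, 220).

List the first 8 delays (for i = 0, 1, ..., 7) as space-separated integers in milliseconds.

Answer: 1 3 9 27 81 220 220 220

Derivation:
Computing each delay:
  i=0: min(1*3^0, 220) = 1
  i=1: min(1*3^1, 220) = 3
  i=2: min(1*3^2, 220) = 9
  i=3: min(1*3^3, 220) = 27
  i=4: min(1*3^4, 220) = 81
  i=5: min(1*3^5, 220) = 220
  i=6: min(1*3^6, 220) = 220
  i=7: min(1*3^7, 220) = 220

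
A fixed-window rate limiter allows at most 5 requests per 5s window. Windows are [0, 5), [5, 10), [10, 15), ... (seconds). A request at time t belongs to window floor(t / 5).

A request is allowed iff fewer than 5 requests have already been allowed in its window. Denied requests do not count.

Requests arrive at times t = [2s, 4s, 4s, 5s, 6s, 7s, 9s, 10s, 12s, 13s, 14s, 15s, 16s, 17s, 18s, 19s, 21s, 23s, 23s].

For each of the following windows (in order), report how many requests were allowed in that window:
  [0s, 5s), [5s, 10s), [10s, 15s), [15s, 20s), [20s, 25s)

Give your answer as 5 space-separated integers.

Answer: 3 4 4 5 3

Derivation:
Processing requests:
  req#1 t=2s (window 0): ALLOW
  req#2 t=4s (window 0): ALLOW
  req#3 t=4s (window 0): ALLOW
  req#4 t=5s (window 1): ALLOW
  req#5 t=6s (window 1): ALLOW
  req#6 t=7s (window 1): ALLOW
  req#7 t=9s (window 1): ALLOW
  req#8 t=10s (window 2): ALLOW
  req#9 t=12s (window 2): ALLOW
  req#10 t=13s (window 2): ALLOW
  req#11 t=14s (window 2): ALLOW
  req#12 t=15s (window 3): ALLOW
  req#13 t=16s (window 3): ALLOW
  req#14 t=17s (window 3): ALLOW
  req#15 t=18s (window 3): ALLOW
  req#16 t=19s (window 3): ALLOW
  req#17 t=21s (window 4): ALLOW
  req#18 t=23s (window 4): ALLOW
  req#19 t=23s (window 4): ALLOW

Allowed counts by window: 3 4 4 5 3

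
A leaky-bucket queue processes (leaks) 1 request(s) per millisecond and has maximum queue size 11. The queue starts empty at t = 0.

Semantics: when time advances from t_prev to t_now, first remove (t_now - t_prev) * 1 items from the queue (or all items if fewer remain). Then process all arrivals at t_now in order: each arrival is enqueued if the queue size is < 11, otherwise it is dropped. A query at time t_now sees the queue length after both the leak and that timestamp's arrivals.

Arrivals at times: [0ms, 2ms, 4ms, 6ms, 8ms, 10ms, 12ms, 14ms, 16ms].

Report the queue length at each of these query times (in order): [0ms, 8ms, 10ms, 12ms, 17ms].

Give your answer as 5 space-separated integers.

Answer: 1 1 1 1 0

Derivation:
Queue lengths at query times:
  query t=0ms: backlog = 1
  query t=8ms: backlog = 1
  query t=10ms: backlog = 1
  query t=12ms: backlog = 1
  query t=17ms: backlog = 0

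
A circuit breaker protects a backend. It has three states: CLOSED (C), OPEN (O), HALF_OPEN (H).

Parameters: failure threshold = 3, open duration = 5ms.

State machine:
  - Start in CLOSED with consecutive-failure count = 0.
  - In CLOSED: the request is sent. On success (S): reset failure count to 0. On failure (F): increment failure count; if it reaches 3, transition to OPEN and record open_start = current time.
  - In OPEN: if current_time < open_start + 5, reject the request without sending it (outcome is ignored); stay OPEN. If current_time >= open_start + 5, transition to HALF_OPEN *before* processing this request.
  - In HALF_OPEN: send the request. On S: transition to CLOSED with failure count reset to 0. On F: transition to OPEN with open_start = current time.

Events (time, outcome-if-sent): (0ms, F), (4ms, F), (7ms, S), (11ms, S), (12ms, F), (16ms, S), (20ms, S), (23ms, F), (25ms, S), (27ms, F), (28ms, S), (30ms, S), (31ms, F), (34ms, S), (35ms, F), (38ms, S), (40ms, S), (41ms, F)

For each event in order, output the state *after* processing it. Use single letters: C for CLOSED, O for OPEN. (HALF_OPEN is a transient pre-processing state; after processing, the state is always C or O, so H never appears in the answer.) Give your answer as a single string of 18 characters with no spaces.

State after each event:
  event#1 t=0ms outcome=F: state=CLOSED
  event#2 t=4ms outcome=F: state=CLOSED
  event#3 t=7ms outcome=S: state=CLOSED
  event#4 t=11ms outcome=S: state=CLOSED
  event#5 t=12ms outcome=F: state=CLOSED
  event#6 t=16ms outcome=S: state=CLOSED
  event#7 t=20ms outcome=S: state=CLOSED
  event#8 t=23ms outcome=F: state=CLOSED
  event#9 t=25ms outcome=S: state=CLOSED
  event#10 t=27ms outcome=F: state=CLOSED
  event#11 t=28ms outcome=S: state=CLOSED
  event#12 t=30ms outcome=S: state=CLOSED
  event#13 t=31ms outcome=F: state=CLOSED
  event#14 t=34ms outcome=S: state=CLOSED
  event#15 t=35ms outcome=F: state=CLOSED
  event#16 t=38ms outcome=S: state=CLOSED
  event#17 t=40ms outcome=S: state=CLOSED
  event#18 t=41ms outcome=F: state=CLOSED

Answer: CCCCCCCCCCCCCCCCCC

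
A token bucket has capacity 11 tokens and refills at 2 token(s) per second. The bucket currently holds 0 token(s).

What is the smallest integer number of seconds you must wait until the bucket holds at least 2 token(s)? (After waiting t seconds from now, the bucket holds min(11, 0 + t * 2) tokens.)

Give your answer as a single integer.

Need 0 + t * 2 >= 2, so t >= 2/2.
Smallest integer t = ceil(2/2) = 1.

Answer: 1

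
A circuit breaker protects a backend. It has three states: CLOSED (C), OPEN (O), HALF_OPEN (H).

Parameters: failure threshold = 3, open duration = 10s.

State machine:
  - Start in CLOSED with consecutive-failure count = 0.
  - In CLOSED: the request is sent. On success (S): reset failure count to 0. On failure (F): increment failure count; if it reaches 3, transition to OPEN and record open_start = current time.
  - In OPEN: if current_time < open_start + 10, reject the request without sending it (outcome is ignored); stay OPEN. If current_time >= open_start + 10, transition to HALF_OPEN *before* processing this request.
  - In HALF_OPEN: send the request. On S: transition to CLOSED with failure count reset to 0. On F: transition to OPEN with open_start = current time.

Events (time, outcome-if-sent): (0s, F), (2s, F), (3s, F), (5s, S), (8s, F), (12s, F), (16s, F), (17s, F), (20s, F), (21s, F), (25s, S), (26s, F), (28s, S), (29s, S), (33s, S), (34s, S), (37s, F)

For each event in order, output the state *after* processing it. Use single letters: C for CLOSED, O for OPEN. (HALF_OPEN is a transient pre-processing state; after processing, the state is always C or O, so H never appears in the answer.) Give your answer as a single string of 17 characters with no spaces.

State after each event:
  event#1 t=0s outcome=F: state=CLOSED
  event#2 t=2s outcome=F: state=CLOSED
  event#3 t=3s outcome=F: state=OPEN
  event#4 t=5s outcome=S: state=OPEN
  event#5 t=8s outcome=F: state=OPEN
  event#6 t=12s outcome=F: state=OPEN
  event#7 t=16s outcome=F: state=OPEN
  event#8 t=17s outcome=F: state=OPEN
  event#9 t=20s outcome=F: state=OPEN
  event#10 t=21s outcome=F: state=OPEN
  event#11 t=25s outcome=S: state=OPEN
  event#12 t=26s outcome=F: state=OPEN
  event#13 t=28s outcome=S: state=OPEN
  event#14 t=29s outcome=S: state=OPEN
  event#15 t=33s outcome=S: state=OPEN
  event#16 t=34s outcome=S: state=OPEN
  event#17 t=37s outcome=F: state=OPEN

Answer: CCOOOOOOOOOOOOOOO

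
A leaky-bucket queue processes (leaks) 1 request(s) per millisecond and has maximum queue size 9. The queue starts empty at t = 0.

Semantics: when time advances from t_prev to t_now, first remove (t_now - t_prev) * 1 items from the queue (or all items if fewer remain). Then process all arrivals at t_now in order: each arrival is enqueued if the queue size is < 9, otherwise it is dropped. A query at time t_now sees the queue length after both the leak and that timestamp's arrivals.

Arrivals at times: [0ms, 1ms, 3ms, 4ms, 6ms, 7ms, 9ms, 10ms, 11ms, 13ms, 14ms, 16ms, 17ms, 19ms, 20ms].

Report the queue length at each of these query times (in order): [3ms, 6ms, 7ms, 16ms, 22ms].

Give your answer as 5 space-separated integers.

Queue lengths at query times:
  query t=3ms: backlog = 1
  query t=6ms: backlog = 1
  query t=7ms: backlog = 1
  query t=16ms: backlog = 1
  query t=22ms: backlog = 0

Answer: 1 1 1 1 0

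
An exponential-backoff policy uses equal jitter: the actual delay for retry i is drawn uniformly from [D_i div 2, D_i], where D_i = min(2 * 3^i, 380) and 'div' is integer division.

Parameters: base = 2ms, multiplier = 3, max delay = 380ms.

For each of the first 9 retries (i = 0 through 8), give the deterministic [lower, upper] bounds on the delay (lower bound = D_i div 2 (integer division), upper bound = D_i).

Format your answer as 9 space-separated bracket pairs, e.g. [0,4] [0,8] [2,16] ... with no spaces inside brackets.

Answer: [1,2] [3,6] [9,18] [27,54] [81,162] [190,380] [190,380] [190,380] [190,380]

Derivation:
Computing bounds per retry:
  i=0: D_i=min(2*3^0,380)=2, bounds=[1,2]
  i=1: D_i=min(2*3^1,380)=6, bounds=[3,6]
  i=2: D_i=min(2*3^2,380)=18, bounds=[9,18]
  i=3: D_i=min(2*3^3,380)=54, bounds=[27,54]
  i=4: D_i=min(2*3^4,380)=162, bounds=[81,162]
  i=5: D_i=min(2*3^5,380)=380, bounds=[190,380]
  i=6: D_i=min(2*3^6,380)=380, bounds=[190,380]
  i=7: D_i=min(2*3^7,380)=380, bounds=[190,380]
  i=8: D_i=min(2*3^8,380)=380, bounds=[190,380]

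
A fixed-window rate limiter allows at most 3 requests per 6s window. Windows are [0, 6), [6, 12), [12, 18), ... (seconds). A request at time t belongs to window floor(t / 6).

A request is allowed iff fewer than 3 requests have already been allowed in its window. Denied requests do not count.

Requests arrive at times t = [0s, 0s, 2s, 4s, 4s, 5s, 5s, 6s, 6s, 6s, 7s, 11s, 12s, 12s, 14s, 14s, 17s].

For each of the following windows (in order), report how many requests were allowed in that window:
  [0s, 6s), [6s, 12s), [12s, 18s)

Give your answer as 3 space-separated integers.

Processing requests:
  req#1 t=0s (window 0): ALLOW
  req#2 t=0s (window 0): ALLOW
  req#3 t=2s (window 0): ALLOW
  req#4 t=4s (window 0): DENY
  req#5 t=4s (window 0): DENY
  req#6 t=5s (window 0): DENY
  req#7 t=5s (window 0): DENY
  req#8 t=6s (window 1): ALLOW
  req#9 t=6s (window 1): ALLOW
  req#10 t=6s (window 1): ALLOW
  req#11 t=7s (window 1): DENY
  req#12 t=11s (window 1): DENY
  req#13 t=12s (window 2): ALLOW
  req#14 t=12s (window 2): ALLOW
  req#15 t=14s (window 2): ALLOW
  req#16 t=14s (window 2): DENY
  req#17 t=17s (window 2): DENY

Allowed counts by window: 3 3 3

Answer: 3 3 3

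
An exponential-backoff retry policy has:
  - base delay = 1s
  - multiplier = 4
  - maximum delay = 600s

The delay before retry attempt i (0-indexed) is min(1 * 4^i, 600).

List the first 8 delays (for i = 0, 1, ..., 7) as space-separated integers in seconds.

Computing each delay:
  i=0: min(1*4^0, 600) = 1
  i=1: min(1*4^1, 600) = 4
  i=2: min(1*4^2, 600) = 16
  i=3: min(1*4^3, 600) = 64
  i=4: min(1*4^4, 600) = 256
  i=5: min(1*4^5, 600) = 600
  i=6: min(1*4^6, 600) = 600
  i=7: min(1*4^7, 600) = 600

Answer: 1 4 16 64 256 600 600 600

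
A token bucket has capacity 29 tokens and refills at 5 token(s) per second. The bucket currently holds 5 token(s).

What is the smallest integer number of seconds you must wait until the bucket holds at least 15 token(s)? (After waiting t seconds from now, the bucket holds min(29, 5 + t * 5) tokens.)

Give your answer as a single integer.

Need 5 + t * 5 >= 15, so t >= 10/5.
Smallest integer t = ceil(10/5) = 2.

Answer: 2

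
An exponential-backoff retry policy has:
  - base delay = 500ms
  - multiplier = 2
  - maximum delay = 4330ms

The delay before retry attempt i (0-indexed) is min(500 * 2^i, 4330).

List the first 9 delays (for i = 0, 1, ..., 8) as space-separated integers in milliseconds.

Computing each delay:
  i=0: min(500*2^0, 4330) = 500
  i=1: min(500*2^1, 4330) = 1000
  i=2: min(500*2^2, 4330) = 2000
  i=3: min(500*2^3, 4330) = 4000
  i=4: min(500*2^4, 4330) = 4330
  i=5: min(500*2^5, 4330) = 4330
  i=6: min(500*2^6, 4330) = 4330
  i=7: min(500*2^7, 4330) = 4330
  i=8: min(500*2^8, 4330) = 4330

Answer: 500 1000 2000 4000 4330 4330 4330 4330 4330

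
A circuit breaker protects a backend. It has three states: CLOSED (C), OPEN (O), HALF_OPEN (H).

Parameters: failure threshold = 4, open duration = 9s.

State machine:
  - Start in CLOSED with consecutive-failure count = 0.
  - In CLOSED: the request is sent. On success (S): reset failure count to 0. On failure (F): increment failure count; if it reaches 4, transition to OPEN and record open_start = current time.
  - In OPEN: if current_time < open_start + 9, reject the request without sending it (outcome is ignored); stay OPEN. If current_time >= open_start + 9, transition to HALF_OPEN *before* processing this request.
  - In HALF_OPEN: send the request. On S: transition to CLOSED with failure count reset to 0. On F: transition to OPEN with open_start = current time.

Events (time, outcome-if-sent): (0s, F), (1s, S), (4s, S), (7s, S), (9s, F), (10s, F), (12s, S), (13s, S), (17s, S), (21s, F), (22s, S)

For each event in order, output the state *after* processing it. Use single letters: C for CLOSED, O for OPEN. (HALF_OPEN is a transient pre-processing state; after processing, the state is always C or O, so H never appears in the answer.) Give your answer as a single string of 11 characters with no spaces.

State after each event:
  event#1 t=0s outcome=F: state=CLOSED
  event#2 t=1s outcome=S: state=CLOSED
  event#3 t=4s outcome=S: state=CLOSED
  event#4 t=7s outcome=S: state=CLOSED
  event#5 t=9s outcome=F: state=CLOSED
  event#6 t=10s outcome=F: state=CLOSED
  event#7 t=12s outcome=S: state=CLOSED
  event#8 t=13s outcome=S: state=CLOSED
  event#9 t=17s outcome=S: state=CLOSED
  event#10 t=21s outcome=F: state=CLOSED
  event#11 t=22s outcome=S: state=CLOSED

Answer: CCCCCCCCCCC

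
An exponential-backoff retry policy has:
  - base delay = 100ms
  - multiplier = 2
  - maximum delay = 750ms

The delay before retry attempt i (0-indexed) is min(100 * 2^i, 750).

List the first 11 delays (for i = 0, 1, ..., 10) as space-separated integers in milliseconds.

Computing each delay:
  i=0: min(100*2^0, 750) = 100
  i=1: min(100*2^1, 750) = 200
  i=2: min(100*2^2, 750) = 400
  i=3: min(100*2^3, 750) = 750
  i=4: min(100*2^4, 750) = 750
  i=5: min(100*2^5, 750) = 750
  i=6: min(100*2^6, 750) = 750
  i=7: min(100*2^7, 750) = 750
  i=8: min(100*2^8, 750) = 750
  i=9: min(100*2^9, 750) = 750
  i=10: min(100*2^10, 750) = 750

Answer: 100 200 400 750 750 750 750 750 750 750 750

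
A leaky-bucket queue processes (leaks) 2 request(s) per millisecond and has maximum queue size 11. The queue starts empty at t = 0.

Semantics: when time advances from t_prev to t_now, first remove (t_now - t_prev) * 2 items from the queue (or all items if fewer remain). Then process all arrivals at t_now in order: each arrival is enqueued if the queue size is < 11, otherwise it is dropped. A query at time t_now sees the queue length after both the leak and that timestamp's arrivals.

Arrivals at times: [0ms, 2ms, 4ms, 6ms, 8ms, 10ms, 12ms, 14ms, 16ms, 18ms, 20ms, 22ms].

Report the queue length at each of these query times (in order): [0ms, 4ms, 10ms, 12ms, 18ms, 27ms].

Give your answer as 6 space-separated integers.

Answer: 1 1 1 1 1 0

Derivation:
Queue lengths at query times:
  query t=0ms: backlog = 1
  query t=4ms: backlog = 1
  query t=10ms: backlog = 1
  query t=12ms: backlog = 1
  query t=18ms: backlog = 1
  query t=27ms: backlog = 0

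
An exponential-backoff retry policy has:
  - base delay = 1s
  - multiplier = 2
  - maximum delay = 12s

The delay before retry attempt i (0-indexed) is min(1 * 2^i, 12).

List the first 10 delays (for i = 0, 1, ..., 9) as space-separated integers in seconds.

Answer: 1 2 4 8 12 12 12 12 12 12

Derivation:
Computing each delay:
  i=0: min(1*2^0, 12) = 1
  i=1: min(1*2^1, 12) = 2
  i=2: min(1*2^2, 12) = 4
  i=3: min(1*2^3, 12) = 8
  i=4: min(1*2^4, 12) = 12
  i=5: min(1*2^5, 12) = 12
  i=6: min(1*2^6, 12) = 12
  i=7: min(1*2^7, 12) = 12
  i=8: min(1*2^8, 12) = 12
  i=9: min(1*2^9, 12) = 12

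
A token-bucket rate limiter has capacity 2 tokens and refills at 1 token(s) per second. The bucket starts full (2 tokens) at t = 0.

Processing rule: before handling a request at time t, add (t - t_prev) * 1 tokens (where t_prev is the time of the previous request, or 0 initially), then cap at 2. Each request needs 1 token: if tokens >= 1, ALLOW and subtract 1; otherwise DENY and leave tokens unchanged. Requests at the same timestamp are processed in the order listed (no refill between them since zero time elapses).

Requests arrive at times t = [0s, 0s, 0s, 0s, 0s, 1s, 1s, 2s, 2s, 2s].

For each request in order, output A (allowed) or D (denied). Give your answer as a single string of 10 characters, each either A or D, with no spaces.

Answer: AADDDADADD

Derivation:
Simulating step by step:
  req#1 t=0s: ALLOW
  req#2 t=0s: ALLOW
  req#3 t=0s: DENY
  req#4 t=0s: DENY
  req#5 t=0s: DENY
  req#6 t=1s: ALLOW
  req#7 t=1s: DENY
  req#8 t=2s: ALLOW
  req#9 t=2s: DENY
  req#10 t=2s: DENY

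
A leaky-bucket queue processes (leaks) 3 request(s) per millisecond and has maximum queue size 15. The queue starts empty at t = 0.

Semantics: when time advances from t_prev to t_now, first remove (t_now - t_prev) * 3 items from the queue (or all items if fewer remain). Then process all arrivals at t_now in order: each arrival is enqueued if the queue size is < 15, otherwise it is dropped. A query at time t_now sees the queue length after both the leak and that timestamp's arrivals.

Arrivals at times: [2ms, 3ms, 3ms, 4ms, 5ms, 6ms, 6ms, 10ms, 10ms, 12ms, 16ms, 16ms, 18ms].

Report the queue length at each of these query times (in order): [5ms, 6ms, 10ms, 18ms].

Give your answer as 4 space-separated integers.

Answer: 1 2 2 1

Derivation:
Queue lengths at query times:
  query t=5ms: backlog = 1
  query t=6ms: backlog = 2
  query t=10ms: backlog = 2
  query t=18ms: backlog = 1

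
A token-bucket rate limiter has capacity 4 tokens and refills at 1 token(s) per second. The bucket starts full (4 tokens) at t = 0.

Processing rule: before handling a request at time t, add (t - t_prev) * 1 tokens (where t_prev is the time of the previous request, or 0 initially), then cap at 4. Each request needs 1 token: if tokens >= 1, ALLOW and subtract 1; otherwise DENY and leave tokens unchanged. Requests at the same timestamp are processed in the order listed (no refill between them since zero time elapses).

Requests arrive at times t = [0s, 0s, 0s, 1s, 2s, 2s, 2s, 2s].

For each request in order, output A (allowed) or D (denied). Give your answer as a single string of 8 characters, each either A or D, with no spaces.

Simulating step by step:
  req#1 t=0s: ALLOW
  req#2 t=0s: ALLOW
  req#3 t=0s: ALLOW
  req#4 t=1s: ALLOW
  req#5 t=2s: ALLOW
  req#6 t=2s: ALLOW
  req#7 t=2s: DENY
  req#8 t=2s: DENY

Answer: AAAAAADD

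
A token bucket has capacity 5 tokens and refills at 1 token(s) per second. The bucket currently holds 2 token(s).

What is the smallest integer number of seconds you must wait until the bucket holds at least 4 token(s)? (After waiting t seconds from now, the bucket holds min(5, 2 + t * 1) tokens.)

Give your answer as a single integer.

Need 2 + t * 1 >= 4, so t >= 2/1.
Smallest integer t = ceil(2/1) = 2.

Answer: 2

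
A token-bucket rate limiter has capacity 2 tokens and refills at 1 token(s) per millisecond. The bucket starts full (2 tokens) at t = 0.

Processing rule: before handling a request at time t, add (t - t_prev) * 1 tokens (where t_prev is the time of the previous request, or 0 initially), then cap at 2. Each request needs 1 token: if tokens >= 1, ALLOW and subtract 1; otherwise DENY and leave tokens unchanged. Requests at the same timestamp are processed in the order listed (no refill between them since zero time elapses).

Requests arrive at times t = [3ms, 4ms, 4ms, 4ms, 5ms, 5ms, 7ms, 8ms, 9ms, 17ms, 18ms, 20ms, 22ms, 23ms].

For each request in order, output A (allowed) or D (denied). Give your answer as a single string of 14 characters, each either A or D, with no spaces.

Answer: AAADADAAAAAAAA

Derivation:
Simulating step by step:
  req#1 t=3ms: ALLOW
  req#2 t=4ms: ALLOW
  req#3 t=4ms: ALLOW
  req#4 t=4ms: DENY
  req#5 t=5ms: ALLOW
  req#6 t=5ms: DENY
  req#7 t=7ms: ALLOW
  req#8 t=8ms: ALLOW
  req#9 t=9ms: ALLOW
  req#10 t=17ms: ALLOW
  req#11 t=18ms: ALLOW
  req#12 t=20ms: ALLOW
  req#13 t=22ms: ALLOW
  req#14 t=23ms: ALLOW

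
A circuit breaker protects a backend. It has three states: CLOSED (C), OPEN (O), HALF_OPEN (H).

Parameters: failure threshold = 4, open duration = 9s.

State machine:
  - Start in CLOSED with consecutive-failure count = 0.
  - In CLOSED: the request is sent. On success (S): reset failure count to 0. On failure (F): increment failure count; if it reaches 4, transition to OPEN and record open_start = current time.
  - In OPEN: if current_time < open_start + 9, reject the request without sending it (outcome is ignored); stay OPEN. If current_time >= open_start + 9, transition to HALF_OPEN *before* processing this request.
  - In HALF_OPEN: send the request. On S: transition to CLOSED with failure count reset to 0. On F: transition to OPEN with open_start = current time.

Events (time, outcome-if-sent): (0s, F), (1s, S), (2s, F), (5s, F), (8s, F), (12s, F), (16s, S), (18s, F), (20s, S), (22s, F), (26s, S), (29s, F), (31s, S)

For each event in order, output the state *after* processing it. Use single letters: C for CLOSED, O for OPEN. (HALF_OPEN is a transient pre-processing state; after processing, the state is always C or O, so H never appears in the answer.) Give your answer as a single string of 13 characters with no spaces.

Answer: CCCCCOOOOOOOC

Derivation:
State after each event:
  event#1 t=0s outcome=F: state=CLOSED
  event#2 t=1s outcome=S: state=CLOSED
  event#3 t=2s outcome=F: state=CLOSED
  event#4 t=5s outcome=F: state=CLOSED
  event#5 t=8s outcome=F: state=CLOSED
  event#6 t=12s outcome=F: state=OPEN
  event#7 t=16s outcome=S: state=OPEN
  event#8 t=18s outcome=F: state=OPEN
  event#9 t=20s outcome=S: state=OPEN
  event#10 t=22s outcome=F: state=OPEN
  event#11 t=26s outcome=S: state=OPEN
  event#12 t=29s outcome=F: state=OPEN
  event#13 t=31s outcome=S: state=CLOSED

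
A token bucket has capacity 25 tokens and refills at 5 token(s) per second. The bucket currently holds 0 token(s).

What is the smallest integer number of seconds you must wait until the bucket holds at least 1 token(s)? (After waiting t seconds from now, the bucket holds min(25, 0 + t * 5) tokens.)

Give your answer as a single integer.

Need 0 + t * 5 >= 1, so t >= 1/5.
Smallest integer t = ceil(1/5) = 1.

Answer: 1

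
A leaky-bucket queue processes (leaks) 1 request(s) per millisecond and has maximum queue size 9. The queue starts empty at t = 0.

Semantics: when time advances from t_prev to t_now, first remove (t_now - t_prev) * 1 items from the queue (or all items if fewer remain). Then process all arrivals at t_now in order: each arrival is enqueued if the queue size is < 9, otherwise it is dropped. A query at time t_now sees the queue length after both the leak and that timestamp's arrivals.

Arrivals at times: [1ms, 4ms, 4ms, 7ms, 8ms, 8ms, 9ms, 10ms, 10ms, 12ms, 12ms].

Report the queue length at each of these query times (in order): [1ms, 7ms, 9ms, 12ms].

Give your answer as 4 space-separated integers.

Queue lengths at query times:
  query t=1ms: backlog = 1
  query t=7ms: backlog = 1
  query t=9ms: backlog = 2
  query t=12ms: backlog = 3

Answer: 1 1 2 3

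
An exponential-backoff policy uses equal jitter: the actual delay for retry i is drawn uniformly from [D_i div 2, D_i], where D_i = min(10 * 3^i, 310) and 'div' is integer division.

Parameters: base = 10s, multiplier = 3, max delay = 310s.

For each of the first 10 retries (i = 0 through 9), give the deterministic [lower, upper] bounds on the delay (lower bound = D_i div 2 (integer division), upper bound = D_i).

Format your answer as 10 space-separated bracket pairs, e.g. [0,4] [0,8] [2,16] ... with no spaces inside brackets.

Computing bounds per retry:
  i=0: D_i=min(10*3^0,310)=10, bounds=[5,10]
  i=1: D_i=min(10*3^1,310)=30, bounds=[15,30]
  i=2: D_i=min(10*3^2,310)=90, bounds=[45,90]
  i=3: D_i=min(10*3^3,310)=270, bounds=[135,270]
  i=4: D_i=min(10*3^4,310)=310, bounds=[155,310]
  i=5: D_i=min(10*3^5,310)=310, bounds=[155,310]
  i=6: D_i=min(10*3^6,310)=310, bounds=[155,310]
  i=7: D_i=min(10*3^7,310)=310, bounds=[155,310]
  i=8: D_i=min(10*3^8,310)=310, bounds=[155,310]
  i=9: D_i=min(10*3^9,310)=310, bounds=[155,310]

Answer: [5,10] [15,30] [45,90] [135,270] [155,310] [155,310] [155,310] [155,310] [155,310] [155,310]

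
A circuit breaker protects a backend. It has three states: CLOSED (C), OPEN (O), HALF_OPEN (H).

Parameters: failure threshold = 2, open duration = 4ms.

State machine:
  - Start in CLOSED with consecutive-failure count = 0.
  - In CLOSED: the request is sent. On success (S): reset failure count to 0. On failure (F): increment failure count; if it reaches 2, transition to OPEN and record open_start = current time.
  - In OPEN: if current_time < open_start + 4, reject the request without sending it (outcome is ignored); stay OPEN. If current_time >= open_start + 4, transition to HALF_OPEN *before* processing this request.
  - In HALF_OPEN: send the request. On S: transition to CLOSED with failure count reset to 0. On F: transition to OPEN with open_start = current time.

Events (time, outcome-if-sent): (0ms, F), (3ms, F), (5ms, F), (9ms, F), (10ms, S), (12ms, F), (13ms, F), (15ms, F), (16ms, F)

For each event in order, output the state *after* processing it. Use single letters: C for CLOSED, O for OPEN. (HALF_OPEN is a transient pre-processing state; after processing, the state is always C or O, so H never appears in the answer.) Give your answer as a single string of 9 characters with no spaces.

State after each event:
  event#1 t=0ms outcome=F: state=CLOSED
  event#2 t=3ms outcome=F: state=OPEN
  event#3 t=5ms outcome=F: state=OPEN
  event#4 t=9ms outcome=F: state=OPEN
  event#5 t=10ms outcome=S: state=OPEN
  event#6 t=12ms outcome=F: state=OPEN
  event#7 t=13ms outcome=F: state=OPEN
  event#8 t=15ms outcome=F: state=OPEN
  event#9 t=16ms outcome=F: state=OPEN

Answer: COOOOOOOO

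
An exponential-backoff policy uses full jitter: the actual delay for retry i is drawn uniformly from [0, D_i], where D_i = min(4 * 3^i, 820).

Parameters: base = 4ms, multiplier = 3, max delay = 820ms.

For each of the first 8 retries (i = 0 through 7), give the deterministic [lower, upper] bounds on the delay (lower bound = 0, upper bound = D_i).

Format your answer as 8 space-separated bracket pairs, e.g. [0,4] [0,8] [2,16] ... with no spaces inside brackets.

Answer: [0,4] [0,12] [0,36] [0,108] [0,324] [0,820] [0,820] [0,820]

Derivation:
Computing bounds per retry:
  i=0: D_i=min(4*3^0,820)=4, bounds=[0,4]
  i=1: D_i=min(4*3^1,820)=12, bounds=[0,12]
  i=2: D_i=min(4*3^2,820)=36, bounds=[0,36]
  i=3: D_i=min(4*3^3,820)=108, bounds=[0,108]
  i=4: D_i=min(4*3^4,820)=324, bounds=[0,324]
  i=5: D_i=min(4*3^5,820)=820, bounds=[0,820]
  i=6: D_i=min(4*3^6,820)=820, bounds=[0,820]
  i=7: D_i=min(4*3^7,820)=820, bounds=[0,820]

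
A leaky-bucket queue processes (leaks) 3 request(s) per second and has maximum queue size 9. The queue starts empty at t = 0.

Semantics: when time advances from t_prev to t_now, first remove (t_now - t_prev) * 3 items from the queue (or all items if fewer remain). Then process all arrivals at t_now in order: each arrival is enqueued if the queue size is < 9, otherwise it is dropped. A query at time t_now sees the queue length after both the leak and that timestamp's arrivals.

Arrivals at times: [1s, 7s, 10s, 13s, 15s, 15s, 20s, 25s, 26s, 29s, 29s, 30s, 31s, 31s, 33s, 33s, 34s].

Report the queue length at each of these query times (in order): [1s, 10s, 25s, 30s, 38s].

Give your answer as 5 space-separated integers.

Queue lengths at query times:
  query t=1s: backlog = 1
  query t=10s: backlog = 1
  query t=25s: backlog = 1
  query t=30s: backlog = 1
  query t=38s: backlog = 0

Answer: 1 1 1 1 0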